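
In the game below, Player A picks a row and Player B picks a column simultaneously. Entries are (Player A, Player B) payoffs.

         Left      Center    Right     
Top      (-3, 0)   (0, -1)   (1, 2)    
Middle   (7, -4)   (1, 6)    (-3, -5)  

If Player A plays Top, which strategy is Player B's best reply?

Right

With Player A fixed at Top, Player B's payoffs are: Left → 0, Center → -1, Right → 2.
The maximum is 2, achieved by Right.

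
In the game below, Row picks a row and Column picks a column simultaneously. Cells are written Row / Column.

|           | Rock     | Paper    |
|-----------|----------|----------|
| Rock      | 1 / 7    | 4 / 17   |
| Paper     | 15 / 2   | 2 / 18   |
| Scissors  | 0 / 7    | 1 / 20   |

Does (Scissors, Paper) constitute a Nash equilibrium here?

Holding Column at Paper: Row gets 1 from Scissors but could get 4 by switching to Rock. Row has a profitable deviation.

No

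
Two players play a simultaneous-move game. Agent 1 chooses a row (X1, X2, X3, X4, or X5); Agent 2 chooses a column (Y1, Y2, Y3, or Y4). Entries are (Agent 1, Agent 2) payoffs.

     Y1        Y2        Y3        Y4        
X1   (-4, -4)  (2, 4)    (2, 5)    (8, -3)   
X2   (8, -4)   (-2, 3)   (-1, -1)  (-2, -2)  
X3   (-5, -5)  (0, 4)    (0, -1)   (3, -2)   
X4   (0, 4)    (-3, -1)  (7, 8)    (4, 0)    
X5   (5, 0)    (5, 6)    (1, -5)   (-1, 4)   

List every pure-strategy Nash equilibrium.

(X4, Y3) and (X5, Y2)

A profile is a Nash equilibrium when each player is best-responding to the other.
Agent 1's best responses — vs Y1: X2 (payoff 8); vs Y2: X5 (payoff 5); vs Y3: X4 (payoff 7); vs Y4: X1 (payoff 8).
Agent 2's best responses — vs X1: Y3 (payoff 5); vs X2: Y2 (payoff 3); vs X3: Y2 (payoff 4); vs X4: Y3 (payoff 8); vs X5: Y2 (payoff 6).
Mutual best responses occur at (X4, Y3) and (X5, Y2); at each, neither player gains by switching.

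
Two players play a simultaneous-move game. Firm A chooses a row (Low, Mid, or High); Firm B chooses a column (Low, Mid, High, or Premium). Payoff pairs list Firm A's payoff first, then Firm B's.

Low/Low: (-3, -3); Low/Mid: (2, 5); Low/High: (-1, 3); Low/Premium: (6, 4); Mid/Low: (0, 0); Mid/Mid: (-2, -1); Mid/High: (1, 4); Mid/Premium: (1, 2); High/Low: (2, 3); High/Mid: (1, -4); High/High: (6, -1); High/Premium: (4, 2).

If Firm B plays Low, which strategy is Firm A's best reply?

With Firm B fixed at Low, Firm A's payoffs are: Low → -3, Mid → 0, High → 2.
The maximum is 2, achieved by High.

High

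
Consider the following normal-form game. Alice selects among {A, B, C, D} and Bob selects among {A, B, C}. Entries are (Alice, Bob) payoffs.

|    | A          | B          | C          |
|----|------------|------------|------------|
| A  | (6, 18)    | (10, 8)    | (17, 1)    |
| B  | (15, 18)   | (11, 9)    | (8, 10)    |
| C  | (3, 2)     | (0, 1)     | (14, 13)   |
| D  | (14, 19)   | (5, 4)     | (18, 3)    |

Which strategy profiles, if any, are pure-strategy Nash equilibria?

Check mutual best responses: a cell is a NE iff neither player can gain by unilaterally deviating.
Alice's best responses — vs A: B (payoff 15); vs B: B (payoff 11); vs C: D (payoff 18).
Bob's best responses — vs A: A (payoff 18); vs B: A (payoff 18); vs C: C (payoff 13); vs D: A (payoff 19).
The only mutual best response is (B, A); neither player gains by switching there.

(B, A)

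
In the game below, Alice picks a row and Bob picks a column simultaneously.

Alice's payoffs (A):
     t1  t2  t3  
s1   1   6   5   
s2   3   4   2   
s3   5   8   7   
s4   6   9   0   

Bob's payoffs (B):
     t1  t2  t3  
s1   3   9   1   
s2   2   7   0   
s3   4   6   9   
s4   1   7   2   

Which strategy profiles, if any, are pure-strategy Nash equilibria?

(s3, t3) and (s4, t2)

Check mutual best responses: a cell is a NE iff neither player can gain by unilaterally deviating.
Alice's best responses — vs t1: s4 (payoff 6); vs t2: s4 (payoff 9); vs t3: s3 (payoff 7).
Bob's best responses — vs s1: t2 (payoff 9); vs s2: t2 (payoff 7); vs s3: t3 (payoff 9); vs s4: t2 (payoff 7).
Mutual best responses occur at (s3, t3) and (s4, t2); at each, neither player gains by switching.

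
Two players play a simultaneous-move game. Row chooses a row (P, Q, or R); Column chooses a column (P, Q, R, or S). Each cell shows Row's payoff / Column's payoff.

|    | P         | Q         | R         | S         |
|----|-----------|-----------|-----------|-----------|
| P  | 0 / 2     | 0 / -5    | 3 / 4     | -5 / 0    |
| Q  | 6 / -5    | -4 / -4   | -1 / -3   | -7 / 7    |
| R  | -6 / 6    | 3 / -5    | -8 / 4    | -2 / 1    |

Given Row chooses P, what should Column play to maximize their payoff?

With Row fixed at P, Column's payoffs are: P → 2, Q → -5, R → 4, S → 0.
The maximum is 4, achieved by R.

R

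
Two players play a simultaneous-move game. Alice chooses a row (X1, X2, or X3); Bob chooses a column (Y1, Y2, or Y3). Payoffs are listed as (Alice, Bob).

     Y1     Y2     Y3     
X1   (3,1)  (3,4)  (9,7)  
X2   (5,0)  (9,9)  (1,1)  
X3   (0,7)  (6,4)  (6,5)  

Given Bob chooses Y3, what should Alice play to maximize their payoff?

With Bob fixed at Y3, Alice's payoffs are: X1 → 9, X2 → 1, X3 → 6.
The maximum is 9, achieved by X1.

X1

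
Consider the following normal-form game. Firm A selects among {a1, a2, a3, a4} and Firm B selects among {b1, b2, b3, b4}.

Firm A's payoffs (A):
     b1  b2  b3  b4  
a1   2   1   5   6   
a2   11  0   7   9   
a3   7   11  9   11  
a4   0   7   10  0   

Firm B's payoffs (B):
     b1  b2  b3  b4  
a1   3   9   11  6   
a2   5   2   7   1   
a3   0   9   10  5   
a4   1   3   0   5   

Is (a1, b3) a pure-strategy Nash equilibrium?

No

Holding Firm B at b3: Firm A gets 5 from a1 but could get 10 by switching to a4. Firm A has a profitable deviation.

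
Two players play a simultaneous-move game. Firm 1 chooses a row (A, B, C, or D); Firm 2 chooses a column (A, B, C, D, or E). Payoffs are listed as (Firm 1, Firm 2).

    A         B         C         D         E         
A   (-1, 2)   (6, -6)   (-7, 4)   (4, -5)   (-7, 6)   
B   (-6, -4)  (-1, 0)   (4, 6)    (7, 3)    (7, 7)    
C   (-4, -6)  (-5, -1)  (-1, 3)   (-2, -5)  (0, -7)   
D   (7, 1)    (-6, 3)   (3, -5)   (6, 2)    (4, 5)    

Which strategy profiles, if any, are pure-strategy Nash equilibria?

(B, E)

Check mutual best responses: a cell is a NE iff neither player can gain by unilaterally deviating.
Firm 1's best responses — vs A: D (payoff 7); vs B: A (payoff 6); vs C: B (payoff 4); vs D: B (payoff 7); vs E: B (payoff 7).
Firm 2's best responses — vs A: E (payoff 6); vs B: E (payoff 7); vs C: C (payoff 3); vs D: E (payoff 5).
The only mutual best response is (B, E); neither player gains by switching there.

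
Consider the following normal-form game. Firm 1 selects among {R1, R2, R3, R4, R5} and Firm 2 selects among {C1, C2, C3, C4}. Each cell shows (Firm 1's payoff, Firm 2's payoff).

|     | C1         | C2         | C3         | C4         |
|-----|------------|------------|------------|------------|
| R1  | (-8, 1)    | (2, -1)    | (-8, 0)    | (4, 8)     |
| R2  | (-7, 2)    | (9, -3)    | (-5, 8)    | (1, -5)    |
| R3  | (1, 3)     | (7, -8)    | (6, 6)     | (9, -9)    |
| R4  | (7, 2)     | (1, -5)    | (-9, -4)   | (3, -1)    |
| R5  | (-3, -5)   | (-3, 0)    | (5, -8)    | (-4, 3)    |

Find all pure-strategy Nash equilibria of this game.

(R3, C3) and (R4, C1)

Find each player's best response to every opponent strategy; NE are the intersections.
Firm 1's best responses — vs C1: R4 (payoff 7); vs C2: R2 (payoff 9); vs C3: R3 (payoff 6); vs C4: R3 (payoff 9).
Firm 2's best responses — vs R1: C4 (payoff 8); vs R2: C3 (payoff 8); vs R3: C3 (payoff 6); vs R4: C1 (payoff 2); vs R5: C4 (payoff 3).
Mutual best responses occur at (R3, C3) and (R4, C1); at each, neither player gains by switching.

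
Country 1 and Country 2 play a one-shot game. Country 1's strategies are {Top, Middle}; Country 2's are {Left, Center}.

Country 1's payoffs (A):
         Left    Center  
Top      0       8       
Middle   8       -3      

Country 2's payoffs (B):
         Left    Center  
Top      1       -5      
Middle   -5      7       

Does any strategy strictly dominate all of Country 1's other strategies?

Check whether one of Country 1's strategies beats all alternatives regardless of what the opponent does.
Top is not dominant: against Left, Middle gives 8 > 0.
Middle is not dominant: against Center, Top gives 8 > -3.
No single strategy is best against every opponent action.

None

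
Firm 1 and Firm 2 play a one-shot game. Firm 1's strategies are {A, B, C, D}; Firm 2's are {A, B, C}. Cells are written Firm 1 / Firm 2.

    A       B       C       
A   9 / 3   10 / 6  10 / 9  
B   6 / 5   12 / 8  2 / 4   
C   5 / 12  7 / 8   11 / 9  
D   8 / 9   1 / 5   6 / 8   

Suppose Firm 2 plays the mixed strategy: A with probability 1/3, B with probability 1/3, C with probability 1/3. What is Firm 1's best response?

A

Compute Firm 1's expected payoff from each pure strategy against the given mix.
A: (1/3)·9 + (1/3)·10 + (1/3)·10 = 29/3
B: (1/3)·6 + (1/3)·12 + (1/3)·2 = 20/3
C: (1/3)·5 + (1/3)·7 + (1/3)·11 = 23/3
D: (1/3)·8 + (1/3)·1 + (1/3)·6 = 5
Highest expected payoff is 29/3, from A.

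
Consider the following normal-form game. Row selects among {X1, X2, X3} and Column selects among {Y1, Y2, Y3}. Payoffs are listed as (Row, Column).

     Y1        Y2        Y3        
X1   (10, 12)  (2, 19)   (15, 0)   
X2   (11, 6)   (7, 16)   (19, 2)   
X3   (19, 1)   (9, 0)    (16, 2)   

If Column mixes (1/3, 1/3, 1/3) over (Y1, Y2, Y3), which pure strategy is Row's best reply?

X3

Compute Row's expected payoff from each pure strategy against the given mix.
X1: (1/3)·10 + (1/3)·2 + (1/3)·15 = 9
X2: (1/3)·11 + (1/3)·7 + (1/3)·19 = 37/3
X3: (1/3)·19 + (1/3)·9 + (1/3)·16 = 44/3
Highest expected payoff is 44/3, from X3.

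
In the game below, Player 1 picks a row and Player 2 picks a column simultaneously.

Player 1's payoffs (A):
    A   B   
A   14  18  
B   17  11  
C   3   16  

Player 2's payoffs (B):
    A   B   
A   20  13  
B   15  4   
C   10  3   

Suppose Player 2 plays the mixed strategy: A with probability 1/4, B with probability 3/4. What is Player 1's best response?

Player 1's best reply maximizes expected payoff against the mix.
A: (1/4)·14 + (3/4)·18 = 17
B: (1/4)·17 + (3/4)·11 = 25/2
C: (1/4)·3 + (3/4)·16 = 51/4
Highest expected payoff is 17, from A.

A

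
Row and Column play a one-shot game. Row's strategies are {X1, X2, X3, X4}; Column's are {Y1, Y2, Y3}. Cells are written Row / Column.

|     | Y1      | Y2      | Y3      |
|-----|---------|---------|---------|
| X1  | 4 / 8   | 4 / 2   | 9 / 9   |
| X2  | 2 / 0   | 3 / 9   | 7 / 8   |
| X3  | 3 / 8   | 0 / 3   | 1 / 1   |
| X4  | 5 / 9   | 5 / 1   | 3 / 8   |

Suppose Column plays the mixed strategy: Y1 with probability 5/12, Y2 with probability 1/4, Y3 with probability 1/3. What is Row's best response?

Compute Row's expected payoff from each pure strategy against the given mix.
X1: (5/12)·4 + (1/4)·4 + (1/3)·9 = 17/3
X2: (5/12)·2 + (1/4)·3 + (1/3)·7 = 47/12
X3: (5/12)·3 + (1/4)·0 + (1/3)·1 = 19/12
X4: (5/12)·5 + (1/4)·5 + (1/3)·3 = 13/3
Highest expected payoff is 17/3, from X1.

X1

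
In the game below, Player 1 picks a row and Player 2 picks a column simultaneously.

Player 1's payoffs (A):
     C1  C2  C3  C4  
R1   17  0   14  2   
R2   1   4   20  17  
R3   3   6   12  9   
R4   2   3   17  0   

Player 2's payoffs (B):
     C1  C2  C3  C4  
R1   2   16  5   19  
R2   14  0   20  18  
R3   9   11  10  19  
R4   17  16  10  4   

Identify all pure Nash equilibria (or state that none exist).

Check mutual best responses: a cell is a NE iff neither player can gain by unilaterally deviating.
Player 1's best responses — vs C1: R1 (payoff 17); vs C2: R3 (payoff 6); vs C3: R2 (payoff 20); vs C4: R2 (payoff 17).
Player 2's best responses — vs R1: C4 (payoff 19); vs R2: C3 (payoff 20); vs R3: C4 (payoff 19); vs R4: C1 (payoff 17).
The only mutual best response is (R2, C3); neither player gains by switching there.

(R2, C3)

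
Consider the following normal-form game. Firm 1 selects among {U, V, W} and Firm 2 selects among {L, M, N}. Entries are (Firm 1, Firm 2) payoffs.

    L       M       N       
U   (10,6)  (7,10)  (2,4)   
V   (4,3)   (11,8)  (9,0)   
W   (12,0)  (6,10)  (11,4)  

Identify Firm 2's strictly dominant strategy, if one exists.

M

A strategy is strictly dominant if it gives Firm 2 a strictly higher payoff than every other strategy, against every choice by the opponent.
M strictly dominates: vs U: 10 > each of {6, 4}; vs V: 8 > each of {3, 0}; vs W: 10 > each of {0, 4}.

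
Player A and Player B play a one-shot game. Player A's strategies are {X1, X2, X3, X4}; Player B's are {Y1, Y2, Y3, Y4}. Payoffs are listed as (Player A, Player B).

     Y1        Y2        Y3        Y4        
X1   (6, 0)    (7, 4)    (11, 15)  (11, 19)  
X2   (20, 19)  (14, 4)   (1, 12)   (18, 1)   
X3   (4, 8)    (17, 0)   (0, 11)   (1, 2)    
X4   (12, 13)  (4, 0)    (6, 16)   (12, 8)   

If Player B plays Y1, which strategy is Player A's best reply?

With Player B fixed at Y1, Player A's payoffs are: X1 → 6, X2 → 20, X3 → 4, X4 → 12.
The maximum is 20, achieved by X2.

X2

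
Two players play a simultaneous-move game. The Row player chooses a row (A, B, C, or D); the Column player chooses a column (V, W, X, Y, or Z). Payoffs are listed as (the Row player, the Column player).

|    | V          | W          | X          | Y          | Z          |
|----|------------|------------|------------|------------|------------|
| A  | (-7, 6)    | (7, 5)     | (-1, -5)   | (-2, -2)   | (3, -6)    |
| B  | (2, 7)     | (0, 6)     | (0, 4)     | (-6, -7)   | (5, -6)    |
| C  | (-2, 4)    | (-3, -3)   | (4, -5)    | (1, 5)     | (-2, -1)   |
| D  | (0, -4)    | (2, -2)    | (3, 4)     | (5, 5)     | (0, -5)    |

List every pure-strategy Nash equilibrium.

(B, V) and (D, Y)

Check mutual best responses: a cell is a NE iff neither player can gain by unilaterally deviating.
The Row player's best responses — vs V: B (payoff 2); vs W: A (payoff 7); vs X: C (payoff 4); vs Y: D (payoff 5); vs Z: B (payoff 5).
The Column player's best responses — vs A: V (payoff 6); vs B: V (payoff 7); vs C: Y (payoff 5); vs D: Y (payoff 5).
Mutual best responses occur at (B, V) and (D, Y); at each, neither player gains by switching.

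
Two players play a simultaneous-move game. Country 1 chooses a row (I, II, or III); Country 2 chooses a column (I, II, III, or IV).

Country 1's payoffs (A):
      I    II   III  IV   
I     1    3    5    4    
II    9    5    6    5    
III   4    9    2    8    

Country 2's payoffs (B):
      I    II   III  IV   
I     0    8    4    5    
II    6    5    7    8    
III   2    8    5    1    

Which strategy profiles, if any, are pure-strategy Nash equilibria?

(III, II)

Check mutual best responses: a cell is a NE iff neither player can gain by unilaterally deviating.
Country 1's best responses — vs I: II (payoff 9); vs II: III (payoff 9); vs III: II (payoff 6); vs IV: III (payoff 8).
Country 2's best responses — vs I: II (payoff 8); vs II: IV (payoff 8); vs III: II (payoff 8).
The only mutual best response is (III, II); neither player gains by switching there.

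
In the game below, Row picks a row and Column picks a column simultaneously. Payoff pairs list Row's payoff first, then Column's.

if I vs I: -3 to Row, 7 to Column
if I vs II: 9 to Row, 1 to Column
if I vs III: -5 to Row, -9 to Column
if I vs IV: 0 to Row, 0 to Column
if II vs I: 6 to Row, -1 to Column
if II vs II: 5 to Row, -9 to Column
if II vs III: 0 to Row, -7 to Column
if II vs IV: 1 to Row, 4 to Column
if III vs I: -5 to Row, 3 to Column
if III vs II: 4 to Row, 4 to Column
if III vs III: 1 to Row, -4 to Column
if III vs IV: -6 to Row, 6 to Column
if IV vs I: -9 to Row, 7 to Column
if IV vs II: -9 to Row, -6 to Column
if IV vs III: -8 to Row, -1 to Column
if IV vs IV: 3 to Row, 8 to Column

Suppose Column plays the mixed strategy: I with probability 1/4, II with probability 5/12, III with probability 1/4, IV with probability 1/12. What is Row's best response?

Compute Row's expected payoff from each pure strategy against the given mix.
I: (1/4)·(-3) + (5/12)·9 + (1/4)·(-5) + (1/12)·0 = 7/4
II: (1/4)·6 + (5/12)·5 + (1/4)·0 + (1/12)·1 = 11/3
III: (1/4)·(-5) + (5/12)·4 + (1/4)·1 + (1/12)·(-6) = 1/6
IV: (1/4)·(-9) + (5/12)·(-9) + (1/4)·(-8) + (1/12)·3 = -31/4
Highest expected payoff is 11/3, from II.

II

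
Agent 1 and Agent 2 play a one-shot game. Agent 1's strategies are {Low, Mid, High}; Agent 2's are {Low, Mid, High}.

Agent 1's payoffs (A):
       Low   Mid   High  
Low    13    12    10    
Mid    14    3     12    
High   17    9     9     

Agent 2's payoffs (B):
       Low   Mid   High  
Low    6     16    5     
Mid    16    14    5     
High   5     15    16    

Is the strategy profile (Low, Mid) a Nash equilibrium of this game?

Yes

Holding Agent 2 at Mid: Agent 1 gets 12 from Low, versus 3 from Mid, 9 from High. No profitable deviation for Agent 1.
Holding Agent 1 at Low: Agent 2 gets 16 from Mid, versus 6 from Low, 5 from High. No profitable deviation for Agent 2 either.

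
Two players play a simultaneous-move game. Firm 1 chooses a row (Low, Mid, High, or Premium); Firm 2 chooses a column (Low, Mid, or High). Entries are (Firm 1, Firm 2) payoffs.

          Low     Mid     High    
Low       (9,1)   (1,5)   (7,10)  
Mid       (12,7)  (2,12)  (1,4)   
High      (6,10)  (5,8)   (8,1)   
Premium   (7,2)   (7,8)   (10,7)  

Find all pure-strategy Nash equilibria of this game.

(Premium, Mid)

Find each player's best response to every opponent strategy; NE are the intersections.
Firm 1's best responses — vs Low: Mid (payoff 12); vs Mid: Premium (payoff 7); vs High: Premium (payoff 10).
Firm 2's best responses — vs Low: High (payoff 10); vs Mid: Mid (payoff 12); vs High: Low (payoff 10); vs Premium: Mid (payoff 8).
The only mutual best response is (Premium, Mid); neither player gains by switching there.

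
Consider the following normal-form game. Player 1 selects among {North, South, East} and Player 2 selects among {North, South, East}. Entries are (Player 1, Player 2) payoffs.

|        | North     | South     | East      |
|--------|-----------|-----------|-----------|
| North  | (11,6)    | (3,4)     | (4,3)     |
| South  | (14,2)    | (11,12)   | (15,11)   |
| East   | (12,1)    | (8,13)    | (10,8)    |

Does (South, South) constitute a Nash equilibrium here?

Yes

Holding Player 2 at South: Player 1 gets 11 from South, versus 3 from North, 8 from East. No profitable deviation for Player 1.
Holding Player 1 at South: Player 2 gets 12 from South, versus 2 from North, 11 from East. No profitable deviation for Player 2 either.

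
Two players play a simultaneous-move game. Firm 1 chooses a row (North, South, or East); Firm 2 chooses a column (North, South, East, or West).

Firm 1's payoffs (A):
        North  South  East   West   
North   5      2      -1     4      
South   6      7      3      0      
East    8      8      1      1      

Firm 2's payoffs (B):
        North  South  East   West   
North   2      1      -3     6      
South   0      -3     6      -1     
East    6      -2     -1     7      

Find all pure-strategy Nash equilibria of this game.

(North, West) and (South, East)

A profile is a Nash equilibrium when each player is best-responding to the other.
Firm 1's best responses — vs North: East (payoff 8); vs South: East (payoff 8); vs East: South (payoff 3); vs West: North (payoff 4).
Firm 2's best responses — vs North: West (payoff 6); vs South: East (payoff 6); vs East: West (payoff 7).
Mutual best responses occur at (North, West) and (South, East); at each, neither player gains by switching.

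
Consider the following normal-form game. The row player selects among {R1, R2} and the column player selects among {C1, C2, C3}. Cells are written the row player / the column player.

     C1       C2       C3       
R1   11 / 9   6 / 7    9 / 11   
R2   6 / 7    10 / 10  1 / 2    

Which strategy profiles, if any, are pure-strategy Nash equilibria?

A profile is a Nash equilibrium when each player is best-responding to the other.
The row player's best responses — vs C1: R1 (payoff 11); vs C2: R2 (payoff 10); vs C3: R1 (payoff 9).
The column player's best responses — vs R1: C3 (payoff 11); vs R2: C2 (payoff 10).
Mutual best responses occur at (R1, C3) and (R2, C2); at each, neither player gains by switching.

(R1, C3) and (R2, C2)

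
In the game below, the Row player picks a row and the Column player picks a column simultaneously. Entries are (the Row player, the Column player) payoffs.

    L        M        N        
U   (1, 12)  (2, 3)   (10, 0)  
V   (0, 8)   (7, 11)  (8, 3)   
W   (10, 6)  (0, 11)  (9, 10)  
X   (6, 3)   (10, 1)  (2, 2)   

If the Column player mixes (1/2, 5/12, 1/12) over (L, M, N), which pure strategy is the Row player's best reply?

X

The Row player's best reply maximizes expected payoff against the mix.
U: (1/2)·1 + (5/12)·2 + (1/12)·10 = 13/6
V: (1/2)·0 + (5/12)·7 + (1/12)·8 = 43/12
W: (1/2)·10 + (5/12)·0 + (1/12)·9 = 23/4
X: (1/2)·6 + (5/12)·10 + (1/12)·2 = 22/3
Highest expected payoff is 22/3, from X.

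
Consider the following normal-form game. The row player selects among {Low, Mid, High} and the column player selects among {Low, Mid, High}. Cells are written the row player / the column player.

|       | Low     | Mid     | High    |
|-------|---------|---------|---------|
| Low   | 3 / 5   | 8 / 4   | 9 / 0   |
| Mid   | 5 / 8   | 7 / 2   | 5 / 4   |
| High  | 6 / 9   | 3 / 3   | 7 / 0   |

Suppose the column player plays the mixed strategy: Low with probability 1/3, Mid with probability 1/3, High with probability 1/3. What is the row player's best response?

The row player's best reply maximizes expected payoff against the mix.
Low: (1/3)·3 + (1/3)·8 + (1/3)·9 = 20/3
Mid: (1/3)·5 + (1/3)·7 + (1/3)·5 = 17/3
High: (1/3)·6 + (1/3)·3 + (1/3)·7 = 16/3
Highest expected payoff is 20/3, from Low.

Low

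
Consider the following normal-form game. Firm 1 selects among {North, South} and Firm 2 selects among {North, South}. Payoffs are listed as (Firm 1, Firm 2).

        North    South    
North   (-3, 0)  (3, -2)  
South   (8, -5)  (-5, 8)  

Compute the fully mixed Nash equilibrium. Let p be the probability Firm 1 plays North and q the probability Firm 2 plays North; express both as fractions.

Each player's mixing probability is pinned down by making the *other* player indifferent.
Firm 2 indifferent between North and South: p·0 + (1−p)·(-5) = p·(-2) + (1−p)·8 ⟹ (-5) + 5p = 8 + (-10)p ⟹ p = 13/15.
Firm 1 indifferent between North and South: q·(-3) + (1−q)·3 = q·8 + (1−q)·(-5) ⟹ 3 + (-6)q = (-5) + 13q ⟹ q = 8/19.

p = 13/15, q = 8/19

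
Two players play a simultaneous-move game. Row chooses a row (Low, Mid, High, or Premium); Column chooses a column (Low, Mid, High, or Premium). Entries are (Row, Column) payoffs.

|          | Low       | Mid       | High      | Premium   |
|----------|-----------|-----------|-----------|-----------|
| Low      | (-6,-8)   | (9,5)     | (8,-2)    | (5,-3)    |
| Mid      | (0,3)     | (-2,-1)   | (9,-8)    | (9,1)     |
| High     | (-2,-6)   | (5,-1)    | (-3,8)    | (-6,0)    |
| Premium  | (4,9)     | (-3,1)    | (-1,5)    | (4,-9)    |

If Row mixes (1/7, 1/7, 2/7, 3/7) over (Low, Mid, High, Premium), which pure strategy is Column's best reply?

Compute Column's expected payoff from each pure strategy against the given mix.
Low: (1/7)·(-8) + (1/7)·3 + (2/7)·(-6) + (3/7)·9 = 10/7
Mid: (1/7)·5 + (1/7)·(-1) + (2/7)·(-1) + (3/7)·1 = 5/7
High: (1/7)·(-2) + (1/7)·(-8) + (2/7)·8 + (3/7)·5 = 3
Premium: (1/7)·(-3) + (1/7)·1 + (2/7)·0 + (3/7)·(-9) = -29/7
Highest expected payoff is 3, from High.

High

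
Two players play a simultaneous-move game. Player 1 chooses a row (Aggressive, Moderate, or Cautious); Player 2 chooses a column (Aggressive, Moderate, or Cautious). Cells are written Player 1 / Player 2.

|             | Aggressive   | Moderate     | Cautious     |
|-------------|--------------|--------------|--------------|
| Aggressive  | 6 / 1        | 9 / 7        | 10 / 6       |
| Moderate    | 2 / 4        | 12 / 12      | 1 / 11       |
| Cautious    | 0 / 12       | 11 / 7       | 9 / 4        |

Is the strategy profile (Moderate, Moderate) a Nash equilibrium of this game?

Holding Player 2 at Moderate: Player 1 gets 12 from Moderate, versus 9 from Aggressive, 11 from Cautious. No profitable deviation for Player 1.
Holding Player 1 at Moderate: Player 2 gets 12 from Moderate, versus 4 from Aggressive, 11 from Cautious. No profitable deviation for Player 2 either.

Yes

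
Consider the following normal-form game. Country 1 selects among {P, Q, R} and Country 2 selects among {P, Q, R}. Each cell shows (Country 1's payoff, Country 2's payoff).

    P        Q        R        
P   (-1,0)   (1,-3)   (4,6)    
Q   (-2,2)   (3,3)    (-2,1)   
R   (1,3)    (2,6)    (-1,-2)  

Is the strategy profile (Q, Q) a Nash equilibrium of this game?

Holding Country 2 at Q: Country 1 gets 3 from Q, versus 1 from P, 2 from R. No profitable deviation for Country 1.
Holding Country 1 at Q: Country 2 gets 3 from Q, versus 2 from P, 1 from R. No profitable deviation for Country 2 either.

Yes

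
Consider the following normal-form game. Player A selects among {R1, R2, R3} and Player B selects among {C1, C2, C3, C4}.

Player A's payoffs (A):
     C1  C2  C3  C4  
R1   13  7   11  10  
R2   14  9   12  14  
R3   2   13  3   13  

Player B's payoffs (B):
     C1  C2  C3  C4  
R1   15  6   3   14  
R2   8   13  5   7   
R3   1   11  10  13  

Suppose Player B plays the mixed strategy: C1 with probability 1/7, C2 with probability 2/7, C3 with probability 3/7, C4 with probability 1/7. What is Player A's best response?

R2

Compute Player A's expected payoff from each pure strategy against the given mix.
R1: (1/7)·13 + (2/7)·7 + (3/7)·11 + (1/7)·10 = 10
R2: (1/7)·14 + (2/7)·9 + (3/7)·12 + (1/7)·14 = 82/7
R3: (1/7)·2 + (2/7)·13 + (3/7)·3 + (1/7)·13 = 50/7
Highest expected payoff is 82/7, from R2.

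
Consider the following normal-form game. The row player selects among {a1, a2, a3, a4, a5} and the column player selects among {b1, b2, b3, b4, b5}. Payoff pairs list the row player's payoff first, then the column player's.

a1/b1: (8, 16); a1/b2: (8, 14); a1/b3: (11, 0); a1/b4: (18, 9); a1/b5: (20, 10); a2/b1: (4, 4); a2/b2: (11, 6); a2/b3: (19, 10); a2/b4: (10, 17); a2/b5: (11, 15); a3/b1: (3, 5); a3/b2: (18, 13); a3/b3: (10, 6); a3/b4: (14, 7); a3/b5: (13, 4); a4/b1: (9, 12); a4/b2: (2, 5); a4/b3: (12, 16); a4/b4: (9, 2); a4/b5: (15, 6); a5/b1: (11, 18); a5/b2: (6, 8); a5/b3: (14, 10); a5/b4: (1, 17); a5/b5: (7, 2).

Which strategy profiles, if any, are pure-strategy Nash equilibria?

A profile is a Nash equilibrium when each player is best-responding to the other.
The row player's best responses — vs b1: a5 (payoff 11); vs b2: a3 (payoff 18); vs b3: a2 (payoff 19); vs b4: a1 (payoff 18); vs b5: a1 (payoff 20).
The column player's best responses — vs a1: b1 (payoff 16); vs a2: b4 (payoff 17); vs a3: b2 (payoff 13); vs a4: b3 (payoff 16); vs a5: b1 (payoff 18).
Mutual best responses occur at (a3, b2) and (a5, b1); at each, neither player gains by switching.

(a3, b2) and (a5, b1)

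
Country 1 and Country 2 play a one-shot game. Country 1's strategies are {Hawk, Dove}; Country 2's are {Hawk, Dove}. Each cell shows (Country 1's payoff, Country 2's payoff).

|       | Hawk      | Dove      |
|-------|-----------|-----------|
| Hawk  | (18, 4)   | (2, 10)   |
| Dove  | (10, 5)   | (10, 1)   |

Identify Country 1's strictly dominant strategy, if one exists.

No strictly dominant strategy

A strategy is strictly dominant if it gives Country 1 a strictly higher payoff than every other strategy, against every choice by the opponent.
Hawk is not dominant: against Dove, Dove gives 10 > 2.
Dove is not dominant: against Hawk, Hawk gives 18 > 10.
No single strategy is best against every opponent action.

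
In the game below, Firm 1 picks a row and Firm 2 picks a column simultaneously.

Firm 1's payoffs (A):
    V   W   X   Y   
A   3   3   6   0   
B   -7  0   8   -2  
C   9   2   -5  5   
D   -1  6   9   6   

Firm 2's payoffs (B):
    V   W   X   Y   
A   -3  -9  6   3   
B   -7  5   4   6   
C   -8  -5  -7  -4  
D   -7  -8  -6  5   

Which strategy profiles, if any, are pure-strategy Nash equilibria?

(D, Y)

A profile is a Nash equilibrium when each player is best-responding to the other.
Firm 1's best responses — vs V: C (payoff 9); vs W: D (payoff 6); vs X: D (payoff 9); vs Y: D (payoff 6).
Firm 2's best responses — vs A: X (payoff 6); vs B: Y (payoff 6); vs C: Y (payoff -4); vs D: Y (payoff 5).
The only mutual best response is (D, Y); neither player gains by switching there.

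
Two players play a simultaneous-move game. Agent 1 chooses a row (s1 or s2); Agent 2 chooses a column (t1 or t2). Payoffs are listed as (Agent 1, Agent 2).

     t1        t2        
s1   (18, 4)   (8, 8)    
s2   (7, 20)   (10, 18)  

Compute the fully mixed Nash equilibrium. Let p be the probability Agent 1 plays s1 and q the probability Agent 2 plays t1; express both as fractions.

Each player's mixing probability is pinned down by making the *other* player indifferent.
Agent 2 indifferent between t1 and t2: p·4 + (1−p)·20 = p·8 + (1−p)·18 ⟹ 20 + (-16)p = 18 + (-10)p ⟹ p = 1/3.
Agent 1 indifferent between s1 and s2: q·18 + (1−q)·8 = q·7 + (1−q)·10 ⟹ 8 + 10q = 10 + (-3)q ⟹ q = 2/13.

p = 1/3, q = 2/13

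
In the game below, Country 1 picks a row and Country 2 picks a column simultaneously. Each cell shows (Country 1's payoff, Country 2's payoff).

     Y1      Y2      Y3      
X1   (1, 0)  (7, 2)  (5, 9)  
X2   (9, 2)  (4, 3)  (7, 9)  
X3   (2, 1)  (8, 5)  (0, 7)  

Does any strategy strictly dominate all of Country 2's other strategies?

A strategy is strictly dominant if it gives Country 2 a strictly higher payoff than every other strategy, against every choice by the opponent.
Y3 strictly dominates: vs X1: 9 > each of {0, 2}; vs X2: 9 > each of {2, 3}; vs X3: 7 > each of {1, 5}.

Y3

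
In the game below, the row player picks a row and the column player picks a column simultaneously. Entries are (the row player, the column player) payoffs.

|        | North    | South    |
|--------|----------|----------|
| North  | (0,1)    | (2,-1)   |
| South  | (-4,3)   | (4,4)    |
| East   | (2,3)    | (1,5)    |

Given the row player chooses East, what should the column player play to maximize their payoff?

With the row player fixed at East, the column player's payoffs are: North → 3, South → 5.
The maximum is 5, achieved by South.

South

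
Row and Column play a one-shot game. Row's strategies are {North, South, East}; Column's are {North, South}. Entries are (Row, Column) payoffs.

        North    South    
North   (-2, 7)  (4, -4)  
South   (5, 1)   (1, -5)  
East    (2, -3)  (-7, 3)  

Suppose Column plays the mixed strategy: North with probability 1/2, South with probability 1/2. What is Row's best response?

Row's best reply maximizes expected payoff against the mix.
North: (1/2)·(-2) + (1/2)·4 = 1
South: (1/2)·5 + (1/2)·1 = 3
East: (1/2)·2 + (1/2)·(-7) = -5/2
Highest expected payoff is 3, from South.

South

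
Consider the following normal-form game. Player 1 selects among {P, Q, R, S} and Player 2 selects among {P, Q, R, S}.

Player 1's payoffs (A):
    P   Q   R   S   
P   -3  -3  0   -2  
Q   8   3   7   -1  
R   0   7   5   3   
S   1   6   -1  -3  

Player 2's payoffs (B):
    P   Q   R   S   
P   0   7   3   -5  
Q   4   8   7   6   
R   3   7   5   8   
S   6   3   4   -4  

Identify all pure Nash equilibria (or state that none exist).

(R, S)

Find each player's best response to every opponent strategy; NE are the intersections.
Player 1's best responses — vs P: Q (payoff 8); vs Q: R (payoff 7); vs R: Q (payoff 7); vs S: R (payoff 3).
Player 2's best responses — vs P: Q (payoff 7); vs Q: Q (payoff 8); vs R: S (payoff 8); vs S: P (payoff 6).
The only mutual best response is (R, S); neither player gains by switching there.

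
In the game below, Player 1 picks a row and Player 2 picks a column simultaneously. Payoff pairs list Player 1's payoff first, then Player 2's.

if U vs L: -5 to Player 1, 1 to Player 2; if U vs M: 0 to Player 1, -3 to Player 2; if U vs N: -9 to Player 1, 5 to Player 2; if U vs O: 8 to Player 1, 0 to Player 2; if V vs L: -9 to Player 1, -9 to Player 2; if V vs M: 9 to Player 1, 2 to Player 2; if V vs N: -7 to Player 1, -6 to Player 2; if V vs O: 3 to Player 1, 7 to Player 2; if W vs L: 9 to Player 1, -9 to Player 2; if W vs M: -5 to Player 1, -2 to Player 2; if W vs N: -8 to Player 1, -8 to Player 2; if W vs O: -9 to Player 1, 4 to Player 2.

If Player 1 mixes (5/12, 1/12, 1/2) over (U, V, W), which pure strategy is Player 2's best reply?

O

Player 2's best reply maximizes expected payoff against the mix.
L: (5/12)·1 + (1/12)·(-9) + (1/2)·(-9) = -29/6
M: (5/12)·(-3) + (1/12)·2 + (1/2)·(-2) = -25/12
N: (5/12)·5 + (1/12)·(-6) + (1/2)·(-8) = -29/12
O: (5/12)·0 + (1/12)·7 + (1/2)·4 = 31/12
Highest expected payoff is 31/12, from O.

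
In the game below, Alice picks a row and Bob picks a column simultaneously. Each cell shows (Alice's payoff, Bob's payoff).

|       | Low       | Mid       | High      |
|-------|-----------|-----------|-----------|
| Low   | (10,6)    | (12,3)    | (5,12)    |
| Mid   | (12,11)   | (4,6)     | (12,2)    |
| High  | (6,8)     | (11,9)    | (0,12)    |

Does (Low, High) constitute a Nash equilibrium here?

No

Holding Bob at High: Alice gets 5 from Low but could get 12 by switching to Mid. Alice has a profitable deviation.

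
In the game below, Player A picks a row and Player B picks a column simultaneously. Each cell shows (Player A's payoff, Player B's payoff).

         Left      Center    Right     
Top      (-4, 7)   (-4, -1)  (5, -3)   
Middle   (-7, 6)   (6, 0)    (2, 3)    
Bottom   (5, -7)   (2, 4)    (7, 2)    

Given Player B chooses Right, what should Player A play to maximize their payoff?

Bottom

With Player B fixed at Right, Player A's payoffs are: Top → 5, Middle → 2, Bottom → 7.
The maximum is 7, achieved by Bottom.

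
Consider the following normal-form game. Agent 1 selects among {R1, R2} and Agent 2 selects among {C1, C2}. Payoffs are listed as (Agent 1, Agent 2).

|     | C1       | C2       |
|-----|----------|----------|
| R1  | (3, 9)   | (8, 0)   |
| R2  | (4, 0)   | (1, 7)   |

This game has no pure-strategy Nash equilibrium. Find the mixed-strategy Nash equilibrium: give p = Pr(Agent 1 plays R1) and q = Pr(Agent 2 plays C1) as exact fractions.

In a mixed NE each player is indifferent between their pure strategies, so the opponent's mix sets the indifference.
Agent 2 indifferent between C1 and C2: p·9 + (1−p)·0 = p·0 + (1−p)·7 ⟹ 0 + 9p = 7 + (-7)p ⟹ p = 7/16.
Agent 1 indifferent between R1 and R2: q·3 + (1−q)·8 = q·4 + (1−q)·1 ⟹ 8 + (-5)q = 1 + 3q ⟹ q = 7/8.

p = 7/16, q = 7/8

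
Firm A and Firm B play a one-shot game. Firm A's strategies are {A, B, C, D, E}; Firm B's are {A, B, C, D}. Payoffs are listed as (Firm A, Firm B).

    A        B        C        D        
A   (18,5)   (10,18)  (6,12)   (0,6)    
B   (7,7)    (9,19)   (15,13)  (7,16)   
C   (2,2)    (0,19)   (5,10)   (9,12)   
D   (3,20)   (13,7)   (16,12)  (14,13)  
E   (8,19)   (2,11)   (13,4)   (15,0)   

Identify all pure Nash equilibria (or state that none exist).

Find each player's best response to every opponent strategy; NE are the intersections.
Firm A's best responses — vs A: A (payoff 18); vs B: D (payoff 13); vs C: D (payoff 16); vs D: E (payoff 15).
Firm B's best responses — vs A: B (payoff 18); vs B: B (payoff 19); vs C: B (payoff 19); vs D: A (payoff 20); vs E: A (payoff 19).
No cell has both players best-responding. For instance, Firm A's best reply to C is D, but against D Firm B prefers A over C.

No pure-strategy Nash equilibrium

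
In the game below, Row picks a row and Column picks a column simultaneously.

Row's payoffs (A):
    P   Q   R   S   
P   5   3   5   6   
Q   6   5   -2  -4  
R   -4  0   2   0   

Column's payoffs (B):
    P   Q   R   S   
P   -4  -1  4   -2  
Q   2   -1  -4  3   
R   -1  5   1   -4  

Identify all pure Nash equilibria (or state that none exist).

(P, R)

Find each player's best response to every opponent strategy; NE are the intersections.
Row's best responses — vs P: Q (payoff 6); vs Q: Q (payoff 5); vs R: P (payoff 5); vs S: P (payoff 6).
Column's best responses — vs P: R (payoff 4); vs Q: S (payoff 3); vs R: Q (payoff 5).
The only mutual best response is (P, R); neither player gains by switching there.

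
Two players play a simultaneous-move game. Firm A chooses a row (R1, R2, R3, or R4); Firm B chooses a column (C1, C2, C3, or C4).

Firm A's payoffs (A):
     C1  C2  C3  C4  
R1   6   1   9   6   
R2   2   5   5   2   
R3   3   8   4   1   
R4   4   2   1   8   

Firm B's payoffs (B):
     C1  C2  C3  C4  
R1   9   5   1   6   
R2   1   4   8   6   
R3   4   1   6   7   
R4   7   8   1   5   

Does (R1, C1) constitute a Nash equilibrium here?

Holding Firm B at C1: Firm A gets 6 from R1, versus 2 from R2, 3 from R3, 4 from R4. No profitable deviation for Firm A.
Holding Firm A at R1: Firm B gets 9 from C1, versus 5 from C2, 1 from C3, 6 from C4. No profitable deviation for Firm B either.

Yes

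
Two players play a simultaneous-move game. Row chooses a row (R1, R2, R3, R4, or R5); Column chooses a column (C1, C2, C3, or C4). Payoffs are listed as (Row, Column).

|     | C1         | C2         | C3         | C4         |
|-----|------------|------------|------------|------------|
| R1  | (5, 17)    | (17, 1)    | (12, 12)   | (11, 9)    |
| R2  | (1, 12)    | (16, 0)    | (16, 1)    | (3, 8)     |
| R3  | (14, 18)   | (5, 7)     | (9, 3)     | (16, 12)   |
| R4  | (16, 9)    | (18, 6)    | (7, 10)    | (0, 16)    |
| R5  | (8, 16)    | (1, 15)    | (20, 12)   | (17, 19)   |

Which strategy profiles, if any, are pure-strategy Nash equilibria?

(R5, C4)

A profile is a Nash equilibrium when each player is best-responding to the other.
Row's best responses — vs C1: R4 (payoff 16); vs C2: R4 (payoff 18); vs C3: R5 (payoff 20); vs C4: R5 (payoff 17).
Column's best responses — vs R1: C1 (payoff 17); vs R2: C1 (payoff 12); vs R3: C1 (payoff 18); vs R4: C4 (payoff 16); vs R5: C4 (payoff 19).
The only mutual best response is (R5, C4); neither player gains by switching there.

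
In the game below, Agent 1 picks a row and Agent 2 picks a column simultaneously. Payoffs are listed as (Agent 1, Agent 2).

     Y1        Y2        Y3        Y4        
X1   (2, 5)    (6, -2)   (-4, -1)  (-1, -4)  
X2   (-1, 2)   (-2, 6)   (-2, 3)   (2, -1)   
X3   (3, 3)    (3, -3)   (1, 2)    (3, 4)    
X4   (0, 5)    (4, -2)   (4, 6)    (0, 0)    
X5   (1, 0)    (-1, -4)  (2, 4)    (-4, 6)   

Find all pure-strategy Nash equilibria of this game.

A profile is a Nash equilibrium when each player is best-responding to the other.
Agent 1's best responses — vs Y1: X3 (payoff 3); vs Y2: X1 (payoff 6); vs Y3: X4 (payoff 4); vs Y4: X3 (payoff 3).
Agent 2's best responses — vs X1: Y1 (payoff 5); vs X2: Y2 (payoff 6); vs X3: Y4 (payoff 4); vs X4: Y3 (payoff 6); vs X5: Y4 (payoff 6).
Mutual best responses occur at (X3, Y4) and (X4, Y3); at each, neither player gains by switching.

(X3, Y4) and (X4, Y3)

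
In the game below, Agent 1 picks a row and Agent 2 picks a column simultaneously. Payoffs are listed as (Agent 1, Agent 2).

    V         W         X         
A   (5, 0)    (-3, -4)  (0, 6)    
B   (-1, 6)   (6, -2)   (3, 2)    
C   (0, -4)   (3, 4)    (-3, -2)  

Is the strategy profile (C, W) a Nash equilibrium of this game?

No

Holding Agent 2 at W: Agent 1 gets 3 from C but could get 6 by switching to B. Agent 1 has a profitable deviation.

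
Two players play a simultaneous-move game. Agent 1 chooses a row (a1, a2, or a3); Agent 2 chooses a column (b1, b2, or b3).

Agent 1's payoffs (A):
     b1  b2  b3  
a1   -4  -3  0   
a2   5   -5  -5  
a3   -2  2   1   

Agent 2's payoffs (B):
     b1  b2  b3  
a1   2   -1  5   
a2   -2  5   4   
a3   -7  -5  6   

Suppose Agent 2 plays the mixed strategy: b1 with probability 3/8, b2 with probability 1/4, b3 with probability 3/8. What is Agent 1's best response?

a3

Compute Agent 1's expected payoff from each pure strategy against the given mix.
a1: (3/8)·(-4) + (1/4)·(-3) + (3/8)·0 = -9/4
a2: (3/8)·5 + (1/4)·(-5) + (3/8)·(-5) = -5/4
a3: (3/8)·(-2) + (1/4)·2 + (3/8)·1 = 1/8
Highest expected payoff is 1/8, from a3.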